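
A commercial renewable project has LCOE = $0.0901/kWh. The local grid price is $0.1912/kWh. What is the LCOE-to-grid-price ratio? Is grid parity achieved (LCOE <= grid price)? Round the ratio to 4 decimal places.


Compare LCOE to grid price:
  LCOE = $0.0901/kWh, Grid price = $0.1912/kWh
  Ratio = LCOE / grid_price = 0.0901 / 0.1912 = 0.4712
  Grid parity achieved (ratio <= 1)? yes

0.4712


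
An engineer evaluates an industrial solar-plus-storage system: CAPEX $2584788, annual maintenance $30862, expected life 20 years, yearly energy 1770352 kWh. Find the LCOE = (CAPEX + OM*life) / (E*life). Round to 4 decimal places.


Total cost = CAPEX + OM * lifetime = 2584788 + 30862 * 20 = 2584788 + 617240 = 3202028
Total generation = annual * lifetime = 1770352 * 20 = 35407040 kWh
LCOE = 3202028 / 35407040
LCOE = 0.0904 $/kWh

0.0904


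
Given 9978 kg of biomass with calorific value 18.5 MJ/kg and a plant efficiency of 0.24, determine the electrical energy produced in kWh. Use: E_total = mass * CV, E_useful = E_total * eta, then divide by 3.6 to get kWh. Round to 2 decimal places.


Total energy = mass * CV = 9978 * 18.5 = 184593.0 MJ
Useful energy = total * eta = 184593.0 * 0.24 = 44302.32 MJ
Convert to kWh: 44302.32 / 3.6
Useful energy = 12306.20 kWh

12306.20


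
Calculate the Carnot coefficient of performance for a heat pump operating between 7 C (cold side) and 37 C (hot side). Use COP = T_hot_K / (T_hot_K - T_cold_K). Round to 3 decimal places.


Convert to Kelvin:
  T_hot = 37 + 273.15 = 310.15 K
  T_cold = 7 + 273.15 = 280.15 K
Apply Carnot COP formula:
  COP = T_hot_K / (T_hot_K - T_cold_K) = 310.15 / 30.0
  COP = 10.338

10.338


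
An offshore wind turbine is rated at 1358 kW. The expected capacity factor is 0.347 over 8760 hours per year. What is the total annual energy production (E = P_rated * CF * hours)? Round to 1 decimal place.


Annual energy = rated_kW * capacity_factor * hours_per_year
Given: P_rated = 1358 kW, CF = 0.347, hours = 8760
E = 1358 * 0.347 * 8760
E = 4127939.8 kWh

4127939.8


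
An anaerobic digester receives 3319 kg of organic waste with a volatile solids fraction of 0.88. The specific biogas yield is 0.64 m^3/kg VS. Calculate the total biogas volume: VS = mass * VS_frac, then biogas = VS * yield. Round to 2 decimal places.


Compute volatile solids:
  VS = mass * VS_fraction = 3319 * 0.88 = 2920.72 kg
Calculate biogas volume:
  Biogas = VS * specific_yield = 2920.72 * 0.64
  Biogas = 1869.26 m^3

1869.26


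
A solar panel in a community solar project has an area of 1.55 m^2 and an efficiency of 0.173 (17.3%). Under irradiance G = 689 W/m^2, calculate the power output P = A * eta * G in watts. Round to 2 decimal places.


Use the solar power formula P = A * eta * G.
Given: A = 1.55 m^2, eta = 0.173, G = 689 W/m^2
P = 1.55 * 0.173 * 689
P = 184.76 W

184.76


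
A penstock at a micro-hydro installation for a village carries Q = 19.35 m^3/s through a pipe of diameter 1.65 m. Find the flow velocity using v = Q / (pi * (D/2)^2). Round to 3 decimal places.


Compute pipe cross-sectional area:
  A = pi * (D/2)^2 = pi * (1.65/2)^2 = 2.1382 m^2
Calculate velocity:
  v = Q / A = 19.35 / 2.1382
  v = 9.049 m/s

9.049


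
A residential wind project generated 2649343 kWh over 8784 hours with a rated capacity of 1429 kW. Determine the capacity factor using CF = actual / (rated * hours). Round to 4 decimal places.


Capacity factor = actual output / maximum possible output
Maximum possible = rated * hours = 1429 * 8784 = 12552336 kWh
CF = 2649343 / 12552336
CF = 0.2111

0.2111


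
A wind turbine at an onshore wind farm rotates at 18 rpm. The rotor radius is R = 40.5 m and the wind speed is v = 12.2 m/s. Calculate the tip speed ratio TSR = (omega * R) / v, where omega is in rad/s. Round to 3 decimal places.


Convert rotational speed to rad/s:
  omega = 18 * 2 * pi / 60 = 1.885 rad/s
Compute tip speed:
  v_tip = omega * R = 1.885 * 40.5 = 76.341 m/s
Tip speed ratio:
  TSR = v_tip / v_wind = 76.341 / 12.2 = 6.257

6.257


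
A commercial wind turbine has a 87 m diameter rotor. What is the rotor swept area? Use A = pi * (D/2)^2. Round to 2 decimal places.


Compute the rotor radius:
  r = D / 2 = 87 / 2 = 43.5 m
Calculate swept area:
  A = pi * r^2 = pi * 43.5^2
  A = 5944.68 m^2

5944.68


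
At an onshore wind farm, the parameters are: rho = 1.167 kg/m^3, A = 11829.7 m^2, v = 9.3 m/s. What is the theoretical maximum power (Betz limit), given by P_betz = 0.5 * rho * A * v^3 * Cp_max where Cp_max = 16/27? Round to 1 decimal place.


The Betz coefficient Cp_max = 16/27 = 0.5926
v^3 = 9.3^3 = 804.357
P_betz = 0.5 * rho * A * v^3 * Cp_max
P_betz = 0.5 * 1.167 * 11829.7 * 804.357 * 0.5926
P_betz = 3290180.0 W

3290180.0


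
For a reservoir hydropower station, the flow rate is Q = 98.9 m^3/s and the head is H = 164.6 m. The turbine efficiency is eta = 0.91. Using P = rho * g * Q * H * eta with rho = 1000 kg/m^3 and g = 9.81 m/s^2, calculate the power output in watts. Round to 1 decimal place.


Apply the hydropower formula P = rho * g * Q * H * eta
rho * g = 1000 * 9.81 = 9810.0
P = 9810.0 * 98.9 * 164.6 * 0.91
P = 145323725.3 W

145323725.3


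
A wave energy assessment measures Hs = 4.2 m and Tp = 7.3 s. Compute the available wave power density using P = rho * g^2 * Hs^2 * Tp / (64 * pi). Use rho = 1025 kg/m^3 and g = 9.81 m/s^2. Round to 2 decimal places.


Apply wave power formula:
  g^2 = 9.81^2 = 96.2361
  Hs^2 = 4.2^2 = 17.64
  Numerator = rho * g^2 * Hs^2 * Tp = 1025 * 96.2361 * 17.64 * 7.3 = 12702327.95
  Denominator = 64 * pi = 201.0619
  P = 12702327.95 / 201.0619 = 63176.20 W/m

63176.20


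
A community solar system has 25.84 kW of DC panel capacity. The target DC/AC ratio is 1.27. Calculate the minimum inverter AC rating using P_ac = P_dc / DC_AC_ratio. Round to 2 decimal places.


The inverter AC capacity is determined by the DC/AC ratio.
Given: P_dc = 25.84 kW, DC/AC ratio = 1.27
P_ac = P_dc / ratio = 25.84 / 1.27
P_ac = 20.35 kW

20.35


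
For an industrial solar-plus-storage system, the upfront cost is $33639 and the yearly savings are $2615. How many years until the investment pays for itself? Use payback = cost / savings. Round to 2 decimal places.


Simple payback period = initial cost / annual savings
Payback = 33639 / 2615
Payback = 12.86 years

12.86


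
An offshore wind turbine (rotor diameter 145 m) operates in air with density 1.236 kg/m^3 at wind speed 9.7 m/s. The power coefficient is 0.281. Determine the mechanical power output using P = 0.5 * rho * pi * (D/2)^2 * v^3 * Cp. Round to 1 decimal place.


Step 1 -- Compute swept area:
  A = pi * (D/2)^2 = pi * (145/2)^2 = 16513.0 m^2
Step 2 -- Apply wind power equation:
  P = 0.5 * rho * A * v^3 * Cp
  v^3 = 9.7^3 = 912.673
  P = 0.5 * 1.236 * 16513.0 * 912.673 * 0.281
  P = 2617193.8 W

2617193.8


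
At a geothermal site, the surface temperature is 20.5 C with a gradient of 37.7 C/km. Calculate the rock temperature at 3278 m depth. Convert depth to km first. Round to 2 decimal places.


Convert depth to km: 3278 / 1000 = 3.278 km
Temperature increase = gradient * depth_km = 37.7 * 3.278 = 123.58 C
Temperature at depth = T_surface + delta_T = 20.5 + 123.58
T = 144.08 C

144.08


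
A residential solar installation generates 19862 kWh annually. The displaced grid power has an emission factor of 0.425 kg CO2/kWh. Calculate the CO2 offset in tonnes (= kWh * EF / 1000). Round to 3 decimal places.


CO2 offset in kg = generation * emission_factor
CO2 offset = 19862 * 0.425 = 8441.35 kg
Convert to tonnes:
  CO2 offset = 8441.35 / 1000 = 8.441 tonnes

8.441


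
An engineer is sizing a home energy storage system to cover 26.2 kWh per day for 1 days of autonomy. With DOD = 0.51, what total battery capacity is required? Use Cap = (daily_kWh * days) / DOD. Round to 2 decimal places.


Total energy needed = daily * days = 26.2 * 1 = 26.2 kWh
Account for depth of discharge:
  Cap = total_energy / DOD = 26.2 / 0.51
  Cap = 51.37 kWh

51.37


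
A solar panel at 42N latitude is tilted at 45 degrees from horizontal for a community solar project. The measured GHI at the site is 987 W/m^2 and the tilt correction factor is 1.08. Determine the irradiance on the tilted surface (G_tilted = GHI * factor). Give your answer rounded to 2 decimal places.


Identify the given values:
  GHI = 987 W/m^2, tilt correction factor = 1.08
Apply the formula G_tilted = GHI * factor:
  G_tilted = 987 * 1.08
  G_tilted = 1065.96 W/m^2

1065.96


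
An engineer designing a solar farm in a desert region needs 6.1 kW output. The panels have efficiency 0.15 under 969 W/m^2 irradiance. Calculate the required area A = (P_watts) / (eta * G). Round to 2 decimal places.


Convert target power to watts: P = 6.1 * 1000 = 6100.0 W
Compute denominator: eta * G = 0.15 * 969 = 145.35
Required area A = P / (eta * G) = 6100.0 / 145.35
A = 41.97 m^2

41.97


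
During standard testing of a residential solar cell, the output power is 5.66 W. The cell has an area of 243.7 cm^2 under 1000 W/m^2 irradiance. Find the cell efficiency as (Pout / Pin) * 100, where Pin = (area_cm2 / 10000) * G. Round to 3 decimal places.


First compute the input power:
  Pin = area_cm2 / 10000 * G = 243.7 / 10000 * 1000 = 24.37 W
Then compute efficiency:
  Efficiency = (Pout / Pin) * 100 = (5.66 / 24.37) * 100
  Efficiency = 23.225%

23.225


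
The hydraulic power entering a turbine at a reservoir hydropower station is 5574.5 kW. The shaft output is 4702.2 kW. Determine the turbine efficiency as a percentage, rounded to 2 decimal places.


Turbine efficiency = (output power / input power) * 100
eta = (4702.2 / 5574.5) * 100
eta = 84.35%

84.35


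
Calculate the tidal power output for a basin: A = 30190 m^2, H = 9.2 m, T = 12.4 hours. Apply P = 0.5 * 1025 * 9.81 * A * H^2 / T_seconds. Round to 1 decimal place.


Convert period to seconds: T = 12.4 * 3600 = 44640.0 s
H^2 = 9.2^2 = 84.64
P = 0.5 * rho * g * A * H^2 / T
P = 0.5 * 1025 * 9.81 * 30190 * 84.64 / 44640.0
P = 287791.2 W

287791.2


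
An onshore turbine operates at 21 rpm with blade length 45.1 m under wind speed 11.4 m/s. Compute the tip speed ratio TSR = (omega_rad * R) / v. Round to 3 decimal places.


Convert rotational speed to rad/s:
  omega = 21 * 2 * pi / 60 = 2.1991 rad/s
Compute tip speed:
  v_tip = omega * R = 2.1991 * 45.1 = 99.18 m/s
Tip speed ratio:
  TSR = v_tip / v_wind = 99.18 / 11.4 = 8.700

8.700


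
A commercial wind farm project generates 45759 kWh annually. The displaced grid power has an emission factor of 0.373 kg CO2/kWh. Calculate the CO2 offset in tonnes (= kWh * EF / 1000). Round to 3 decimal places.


CO2 offset in kg = generation * emission_factor
CO2 offset = 45759 * 0.373 = 17068.11 kg
Convert to tonnes:
  CO2 offset = 17068.11 / 1000 = 17.068 tonnes

17.068


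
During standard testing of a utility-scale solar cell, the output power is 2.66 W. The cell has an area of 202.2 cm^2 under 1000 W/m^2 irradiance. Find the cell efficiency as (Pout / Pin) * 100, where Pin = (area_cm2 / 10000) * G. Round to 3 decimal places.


First compute the input power:
  Pin = area_cm2 / 10000 * G = 202.2 / 10000 * 1000 = 20.22 W
Then compute efficiency:
  Efficiency = (Pout / Pin) * 100 = (2.66 / 20.22) * 100
  Efficiency = 13.155%

13.155


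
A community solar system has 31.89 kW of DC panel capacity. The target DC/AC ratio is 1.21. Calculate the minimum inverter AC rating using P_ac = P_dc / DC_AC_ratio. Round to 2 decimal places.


The inverter AC capacity is determined by the DC/AC ratio.
Given: P_dc = 31.89 kW, DC/AC ratio = 1.21
P_ac = P_dc / ratio = 31.89 / 1.21
P_ac = 26.36 kW

26.36


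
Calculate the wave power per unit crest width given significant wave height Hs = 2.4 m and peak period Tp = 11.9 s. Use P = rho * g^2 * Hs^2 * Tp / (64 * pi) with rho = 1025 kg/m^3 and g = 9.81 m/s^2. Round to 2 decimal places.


Apply wave power formula:
  g^2 = 9.81^2 = 96.2361
  Hs^2 = 2.4^2 = 5.76
  Numerator = rho * g^2 * Hs^2 * Tp = 1025 * 96.2361 * 5.76 * 11.9 = 6761317.42
  Denominator = 64 * pi = 201.0619
  P = 6761317.42 / 201.0619 = 33628.03 W/m

33628.03


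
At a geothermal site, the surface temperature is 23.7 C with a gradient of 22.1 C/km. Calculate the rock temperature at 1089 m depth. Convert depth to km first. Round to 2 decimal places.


Convert depth to km: 1089 / 1000 = 1.089 km
Temperature increase = gradient * depth_km = 22.1 * 1.089 = 24.07 C
Temperature at depth = T_surface + delta_T = 23.7 + 24.07
T = 47.77 C

47.77


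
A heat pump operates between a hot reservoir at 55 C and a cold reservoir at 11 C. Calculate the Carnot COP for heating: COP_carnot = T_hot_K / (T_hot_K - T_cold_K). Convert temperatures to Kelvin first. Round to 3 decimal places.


Convert to Kelvin:
  T_hot = 55 + 273.15 = 328.15 K
  T_cold = 11 + 273.15 = 284.15 K
Apply Carnot COP formula:
  COP = T_hot_K / (T_hot_K - T_cold_K) = 328.15 / 44.0
  COP = 7.458

7.458


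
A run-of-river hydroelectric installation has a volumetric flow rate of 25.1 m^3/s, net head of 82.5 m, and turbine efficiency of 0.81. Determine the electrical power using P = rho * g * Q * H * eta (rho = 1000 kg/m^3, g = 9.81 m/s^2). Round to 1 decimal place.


Apply the hydropower formula P = rho * g * Q * H * eta
rho * g = 1000 * 9.81 = 9810.0
P = 9810.0 * 25.1 * 82.5 * 0.81
P = 16454386.6 W

16454386.6


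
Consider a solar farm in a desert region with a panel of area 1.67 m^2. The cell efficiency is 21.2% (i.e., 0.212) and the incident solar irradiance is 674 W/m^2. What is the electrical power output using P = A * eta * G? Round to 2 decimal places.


Use the solar power formula P = A * eta * G.
Given: A = 1.67 m^2, eta = 0.212, G = 674 W/m^2
P = 1.67 * 0.212 * 674
P = 238.62 W

238.62


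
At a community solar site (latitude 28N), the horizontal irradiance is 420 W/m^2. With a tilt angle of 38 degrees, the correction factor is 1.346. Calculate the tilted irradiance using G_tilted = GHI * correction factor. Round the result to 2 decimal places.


Identify the given values:
  GHI = 420 W/m^2, tilt correction factor = 1.346
Apply the formula G_tilted = GHI * factor:
  G_tilted = 420 * 1.346
  G_tilted = 565.32 W/m^2

565.32


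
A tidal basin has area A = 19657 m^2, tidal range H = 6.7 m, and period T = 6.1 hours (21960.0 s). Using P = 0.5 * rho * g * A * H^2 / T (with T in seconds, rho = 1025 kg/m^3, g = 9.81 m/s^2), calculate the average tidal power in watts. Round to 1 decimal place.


Convert period to seconds: T = 6.1 * 3600 = 21960.0 s
H^2 = 6.7^2 = 44.89
P = 0.5 * rho * g * A * H^2 / T
P = 0.5 * 1025 * 9.81 * 19657 * 44.89 / 21960.0
P = 202021.4 W

202021.4


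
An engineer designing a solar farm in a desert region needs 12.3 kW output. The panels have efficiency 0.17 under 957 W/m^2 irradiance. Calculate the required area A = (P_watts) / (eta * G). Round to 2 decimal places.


Convert target power to watts: P = 12.3 * 1000 = 12300.0 W
Compute denominator: eta * G = 0.17 * 957 = 162.69
Required area A = P / (eta * G) = 12300.0 / 162.69
A = 75.60 m^2

75.60


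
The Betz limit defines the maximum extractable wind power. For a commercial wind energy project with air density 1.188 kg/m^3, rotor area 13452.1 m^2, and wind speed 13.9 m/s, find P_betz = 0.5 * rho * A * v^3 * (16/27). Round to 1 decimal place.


The Betz coefficient Cp_max = 16/27 = 0.5926
v^3 = 13.9^3 = 2685.619
P_betz = 0.5 * rho * A * v^3 * Cp_max
P_betz = 0.5 * 1.188 * 13452.1 * 2685.619 * 0.5926
P_betz = 12716779.8 W

12716779.8


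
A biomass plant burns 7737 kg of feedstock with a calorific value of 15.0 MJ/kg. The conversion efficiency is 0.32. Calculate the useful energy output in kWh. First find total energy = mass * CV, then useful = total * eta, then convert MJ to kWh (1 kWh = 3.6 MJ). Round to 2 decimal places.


Total energy = mass * CV = 7737 * 15.0 = 116055.0 MJ
Useful energy = total * eta = 116055.0 * 0.32 = 37137.6 MJ
Convert to kWh: 37137.6 / 3.6
Useful energy = 10316.00 kWh

10316.00


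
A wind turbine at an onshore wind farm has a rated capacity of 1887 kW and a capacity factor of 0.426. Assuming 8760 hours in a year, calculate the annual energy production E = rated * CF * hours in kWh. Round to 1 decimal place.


Annual energy = rated_kW * capacity_factor * hours_per_year
Given: P_rated = 1887 kW, CF = 0.426, hours = 8760
E = 1887 * 0.426 * 8760
E = 7041831.1 kWh

7041831.1


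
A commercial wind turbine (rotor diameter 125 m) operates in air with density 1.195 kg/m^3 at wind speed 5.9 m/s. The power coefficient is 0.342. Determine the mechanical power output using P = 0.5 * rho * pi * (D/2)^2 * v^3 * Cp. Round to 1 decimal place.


Step 1 -- Compute swept area:
  A = pi * (D/2)^2 = pi * (125/2)^2 = 12271.85 m^2
Step 2 -- Apply wind power equation:
  P = 0.5 * rho * A * v^3 * Cp
  v^3 = 5.9^3 = 205.379
  P = 0.5 * 1.195 * 12271.85 * 205.379 * 0.342
  P = 515027.0 W

515027.0


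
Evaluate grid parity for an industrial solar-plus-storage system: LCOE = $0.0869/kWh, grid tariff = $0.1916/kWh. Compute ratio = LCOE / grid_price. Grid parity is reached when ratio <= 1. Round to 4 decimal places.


Compare LCOE to grid price:
  LCOE = $0.0869/kWh, Grid price = $0.1916/kWh
  Ratio = LCOE / grid_price = 0.0869 / 0.1916 = 0.4535
  Grid parity achieved (ratio <= 1)? yes

0.4535


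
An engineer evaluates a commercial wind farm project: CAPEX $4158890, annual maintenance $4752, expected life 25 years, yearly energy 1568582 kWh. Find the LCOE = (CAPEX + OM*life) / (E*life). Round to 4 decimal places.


Total cost = CAPEX + OM * lifetime = 4158890 + 4752 * 25 = 4158890 + 118800 = 4277690
Total generation = annual * lifetime = 1568582 * 25 = 39214550 kWh
LCOE = 4277690 / 39214550
LCOE = 0.1091 $/kWh

0.1091


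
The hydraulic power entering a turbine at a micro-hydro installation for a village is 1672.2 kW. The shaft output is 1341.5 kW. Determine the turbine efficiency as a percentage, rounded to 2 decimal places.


Turbine efficiency = (output power / input power) * 100
eta = (1341.5 / 1672.2) * 100
eta = 80.22%

80.22


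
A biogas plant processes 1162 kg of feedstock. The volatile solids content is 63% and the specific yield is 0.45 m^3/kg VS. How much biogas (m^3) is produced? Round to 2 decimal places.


Compute volatile solids:
  VS = mass * VS_fraction = 1162 * 0.63 = 732.06 kg
Calculate biogas volume:
  Biogas = VS * specific_yield = 732.06 * 0.45
  Biogas = 329.43 m^3

329.43


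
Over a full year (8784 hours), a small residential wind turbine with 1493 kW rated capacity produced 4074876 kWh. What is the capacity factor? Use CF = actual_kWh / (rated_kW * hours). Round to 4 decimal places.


Capacity factor = actual output / maximum possible output
Maximum possible = rated * hours = 1493 * 8784 = 13114512 kWh
CF = 4074876 / 13114512
CF = 0.3107

0.3107


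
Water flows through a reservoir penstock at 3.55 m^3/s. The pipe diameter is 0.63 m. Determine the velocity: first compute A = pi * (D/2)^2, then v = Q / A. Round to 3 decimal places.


Compute pipe cross-sectional area:
  A = pi * (D/2)^2 = pi * (0.63/2)^2 = 0.3117 m^2
Calculate velocity:
  v = Q / A = 3.55 / 0.3117
  v = 11.388 m/s

11.388


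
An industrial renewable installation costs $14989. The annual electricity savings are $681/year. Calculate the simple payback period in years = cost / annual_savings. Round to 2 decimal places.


Simple payback period = initial cost / annual savings
Payback = 14989 / 681
Payback = 22.01 years

22.01


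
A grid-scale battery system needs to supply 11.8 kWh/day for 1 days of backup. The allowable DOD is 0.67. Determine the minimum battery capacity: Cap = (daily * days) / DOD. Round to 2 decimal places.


Total energy needed = daily * days = 11.8 * 1 = 11.8 kWh
Account for depth of discharge:
  Cap = total_energy / DOD = 11.8 / 0.67
  Cap = 17.61 kWh

17.61


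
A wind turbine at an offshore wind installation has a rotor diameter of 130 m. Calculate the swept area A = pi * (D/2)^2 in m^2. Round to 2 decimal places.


Compute the rotor radius:
  r = D / 2 = 130 / 2 = 65.0 m
Calculate swept area:
  A = pi * r^2 = pi * 65.0^2
  A = 13273.23 m^2

13273.23


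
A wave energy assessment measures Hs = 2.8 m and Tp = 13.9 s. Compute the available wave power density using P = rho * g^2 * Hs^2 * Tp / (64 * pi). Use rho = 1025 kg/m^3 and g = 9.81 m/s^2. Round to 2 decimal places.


Apply wave power formula:
  g^2 = 9.81^2 = 96.2361
  Hs^2 = 2.8^2 = 7.84
  Numerator = rho * g^2 * Hs^2 * Tp = 1025 * 96.2361 * 7.84 * 13.9 = 10749610.86
  Denominator = 64 * pi = 201.0619
  P = 10749610.86 / 201.0619 = 53464.18 W/m

53464.18


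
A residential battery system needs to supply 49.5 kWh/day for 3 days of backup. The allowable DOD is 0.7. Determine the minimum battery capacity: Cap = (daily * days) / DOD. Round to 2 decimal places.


Total energy needed = daily * days = 49.5 * 3 = 148.5 kWh
Account for depth of discharge:
  Cap = total_energy / DOD = 148.5 / 0.7
  Cap = 212.14 kWh

212.14


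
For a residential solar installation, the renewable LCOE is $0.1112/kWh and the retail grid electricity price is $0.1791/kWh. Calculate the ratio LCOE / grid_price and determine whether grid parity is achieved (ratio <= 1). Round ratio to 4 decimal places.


Compare LCOE to grid price:
  LCOE = $0.1112/kWh, Grid price = $0.1791/kWh
  Ratio = LCOE / grid_price = 0.1112 / 0.1791 = 0.6209
  Grid parity achieved (ratio <= 1)? yes

0.6209


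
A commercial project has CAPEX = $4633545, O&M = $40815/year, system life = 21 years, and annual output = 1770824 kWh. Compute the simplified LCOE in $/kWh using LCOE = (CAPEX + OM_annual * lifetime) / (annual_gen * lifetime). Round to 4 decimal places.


Total cost = CAPEX + OM * lifetime = 4633545 + 40815 * 21 = 4633545 + 857115 = 5490660
Total generation = annual * lifetime = 1770824 * 21 = 37187304 kWh
LCOE = 5490660 / 37187304
LCOE = 0.1476 $/kWh

0.1476


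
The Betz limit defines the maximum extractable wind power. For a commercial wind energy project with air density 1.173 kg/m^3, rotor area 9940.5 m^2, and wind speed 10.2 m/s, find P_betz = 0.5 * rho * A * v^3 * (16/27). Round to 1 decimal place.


The Betz coefficient Cp_max = 16/27 = 0.5926
v^3 = 10.2^3 = 1061.208
P_betz = 0.5 * rho * A * v^3 * Cp_max
P_betz = 0.5 * 1.173 * 9940.5 * 1061.208 * 0.5926
P_betz = 3666342.1 W

3666342.1


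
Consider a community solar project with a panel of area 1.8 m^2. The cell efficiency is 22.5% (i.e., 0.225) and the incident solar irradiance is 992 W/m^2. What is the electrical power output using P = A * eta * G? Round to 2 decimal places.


Use the solar power formula P = A * eta * G.
Given: A = 1.8 m^2, eta = 0.225, G = 992 W/m^2
P = 1.8 * 0.225 * 992
P = 401.76 W

401.76


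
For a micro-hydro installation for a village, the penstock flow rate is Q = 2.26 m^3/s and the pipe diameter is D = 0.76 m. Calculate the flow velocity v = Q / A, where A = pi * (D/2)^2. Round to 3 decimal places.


Compute pipe cross-sectional area:
  A = pi * (D/2)^2 = pi * (0.76/2)^2 = 0.4536 m^2
Calculate velocity:
  v = Q / A = 2.26 / 0.4536
  v = 4.982 m/s

4.982


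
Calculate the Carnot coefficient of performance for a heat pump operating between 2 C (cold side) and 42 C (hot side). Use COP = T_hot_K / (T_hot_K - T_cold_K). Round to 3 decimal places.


Convert to Kelvin:
  T_hot = 42 + 273.15 = 315.15 K
  T_cold = 2 + 273.15 = 275.15 K
Apply Carnot COP formula:
  COP = T_hot_K / (T_hot_K - T_cold_K) = 315.15 / 40.0
  COP = 7.879

7.879


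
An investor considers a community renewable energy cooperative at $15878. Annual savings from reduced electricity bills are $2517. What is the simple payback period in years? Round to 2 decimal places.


Simple payback period = initial cost / annual savings
Payback = 15878 / 2517
Payback = 6.31 years

6.31


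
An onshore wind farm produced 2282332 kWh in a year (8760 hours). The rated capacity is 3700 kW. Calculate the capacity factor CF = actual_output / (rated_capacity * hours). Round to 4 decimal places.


Capacity factor = actual output / maximum possible output
Maximum possible = rated * hours = 3700 * 8760 = 32412000 kWh
CF = 2282332 / 32412000
CF = 0.0704

0.0704


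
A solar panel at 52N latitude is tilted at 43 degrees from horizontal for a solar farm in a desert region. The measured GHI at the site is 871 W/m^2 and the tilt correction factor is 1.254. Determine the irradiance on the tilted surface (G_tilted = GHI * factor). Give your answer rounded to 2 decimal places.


Identify the given values:
  GHI = 871 W/m^2, tilt correction factor = 1.254
Apply the formula G_tilted = GHI * factor:
  G_tilted = 871 * 1.254
  G_tilted = 1092.23 W/m^2

1092.23


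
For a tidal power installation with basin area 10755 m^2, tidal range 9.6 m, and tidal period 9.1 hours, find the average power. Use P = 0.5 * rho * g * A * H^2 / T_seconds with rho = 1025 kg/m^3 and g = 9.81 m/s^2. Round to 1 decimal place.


Convert period to seconds: T = 9.1 * 3600 = 32760.0 s
H^2 = 9.6^2 = 92.16
P = 0.5 * rho * g * A * H^2 / T
P = 0.5 * 1025 * 9.81 * 10755 * 92.16 / 32760.0
P = 152114.9 W

152114.9


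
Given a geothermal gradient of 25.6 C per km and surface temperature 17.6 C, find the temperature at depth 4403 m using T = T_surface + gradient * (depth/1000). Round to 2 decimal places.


Convert depth to km: 4403 / 1000 = 4.403 km
Temperature increase = gradient * depth_km = 25.6 * 4.403 = 112.72 C
Temperature at depth = T_surface + delta_T = 17.6 + 112.72
T = 130.32 C

130.32


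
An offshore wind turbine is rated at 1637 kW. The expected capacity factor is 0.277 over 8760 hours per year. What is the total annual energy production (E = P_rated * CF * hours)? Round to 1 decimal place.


Annual energy = rated_kW * capacity_factor * hours_per_year
Given: P_rated = 1637 kW, CF = 0.277, hours = 8760
E = 1637 * 0.277 * 8760
E = 3972213.2 kWh

3972213.2


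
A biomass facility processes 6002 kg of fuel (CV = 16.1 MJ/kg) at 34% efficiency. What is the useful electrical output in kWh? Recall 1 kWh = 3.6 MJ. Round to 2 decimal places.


Total energy = mass * CV = 6002 * 16.1 = 96632.2 MJ
Useful energy = total * eta = 96632.2 * 0.34 = 32854.95 MJ
Convert to kWh: 32854.95 / 3.6
Useful energy = 9126.37 kWh

9126.37


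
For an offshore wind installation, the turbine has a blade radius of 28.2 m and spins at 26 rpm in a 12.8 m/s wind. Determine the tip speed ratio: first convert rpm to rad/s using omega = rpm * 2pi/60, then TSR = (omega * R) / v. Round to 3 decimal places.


Convert rotational speed to rad/s:
  omega = 26 * 2 * pi / 60 = 2.7227 rad/s
Compute tip speed:
  v_tip = omega * R = 2.7227 * 28.2 = 76.781 m/s
Tip speed ratio:
  TSR = v_tip / v_wind = 76.781 / 12.8 = 5.998

5.998


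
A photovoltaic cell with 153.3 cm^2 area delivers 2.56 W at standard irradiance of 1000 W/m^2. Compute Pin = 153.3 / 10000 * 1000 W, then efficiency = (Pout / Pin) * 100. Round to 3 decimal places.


First compute the input power:
  Pin = area_cm2 / 10000 * G = 153.3 / 10000 * 1000 = 15.33 W
Then compute efficiency:
  Efficiency = (Pout / Pin) * 100 = (2.56 / 15.33) * 100
  Efficiency = 16.699%

16.699


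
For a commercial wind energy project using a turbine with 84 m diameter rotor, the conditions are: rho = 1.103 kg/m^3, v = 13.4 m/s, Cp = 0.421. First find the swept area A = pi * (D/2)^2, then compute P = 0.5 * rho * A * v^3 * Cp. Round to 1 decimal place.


Step 1 -- Compute swept area:
  A = pi * (D/2)^2 = pi * (84/2)^2 = 5541.77 m^2
Step 2 -- Apply wind power equation:
  P = 0.5 * rho * A * v^3 * Cp
  v^3 = 13.4^3 = 2406.104
  P = 0.5 * 1.103 * 5541.77 * 2406.104 * 0.421
  P = 3095925.2 W

3095925.2


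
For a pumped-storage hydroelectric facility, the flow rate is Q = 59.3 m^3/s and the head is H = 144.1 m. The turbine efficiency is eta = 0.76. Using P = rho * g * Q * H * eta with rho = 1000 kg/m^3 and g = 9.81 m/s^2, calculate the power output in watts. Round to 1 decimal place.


Apply the hydropower formula P = rho * g * Q * H * eta
rho * g = 1000 * 9.81 = 9810.0
P = 9810.0 * 59.3 * 144.1 * 0.76
P = 63709071.2 W

63709071.2


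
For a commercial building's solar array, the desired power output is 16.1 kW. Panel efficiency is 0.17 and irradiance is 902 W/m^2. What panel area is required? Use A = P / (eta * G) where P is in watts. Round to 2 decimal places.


Convert target power to watts: P = 16.1 * 1000 = 16100.0 W
Compute denominator: eta * G = 0.17 * 902 = 153.34
Required area A = P / (eta * G) = 16100.0 / 153.34
A = 105.00 m^2

105.00


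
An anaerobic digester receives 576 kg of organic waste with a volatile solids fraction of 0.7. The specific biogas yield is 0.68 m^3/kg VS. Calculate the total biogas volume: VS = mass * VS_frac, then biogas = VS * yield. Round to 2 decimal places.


Compute volatile solids:
  VS = mass * VS_fraction = 576 * 0.7 = 403.2 kg
Calculate biogas volume:
  Biogas = VS * specific_yield = 403.2 * 0.68
  Biogas = 274.18 m^3

274.18


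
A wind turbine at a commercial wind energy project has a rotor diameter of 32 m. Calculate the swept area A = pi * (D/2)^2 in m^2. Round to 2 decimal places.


Compute the rotor radius:
  r = D / 2 = 32 / 2 = 16.0 m
Calculate swept area:
  A = pi * r^2 = pi * 16.0^2
  A = 804.25 m^2

804.25


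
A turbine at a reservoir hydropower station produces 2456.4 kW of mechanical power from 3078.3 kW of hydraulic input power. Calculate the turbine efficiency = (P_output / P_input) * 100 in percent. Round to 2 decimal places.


Turbine efficiency = (output power / input power) * 100
eta = (2456.4 / 3078.3) * 100
eta = 79.80%

79.80


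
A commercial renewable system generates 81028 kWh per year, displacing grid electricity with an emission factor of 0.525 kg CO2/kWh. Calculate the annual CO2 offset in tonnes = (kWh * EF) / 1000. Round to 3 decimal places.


CO2 offset in kg = generation * emission_factor
CO2 offset = 81028 * 0.525 = 42539.7 kg
Convert to tonnes:
  CO2 offset = 42539.7 / 1000 = 42.540 tonnes

42.540


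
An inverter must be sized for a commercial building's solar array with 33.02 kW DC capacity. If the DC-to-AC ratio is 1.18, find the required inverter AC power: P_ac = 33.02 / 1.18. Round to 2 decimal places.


The inverter AC capacity is determined by the DC/AC ratio.
Given: P_dc = 33.02 kW, DC/AC ratio = 1.18
P_ac = P_dc / ratio = 33.02 / 1.18
P_ac = 27.98 kW

27.98


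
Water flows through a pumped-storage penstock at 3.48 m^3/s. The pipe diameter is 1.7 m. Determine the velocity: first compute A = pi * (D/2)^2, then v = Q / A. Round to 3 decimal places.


Compute pipe cross-sectional area:
  A = pi * (D/2)^2 = pi * (1.7/2)^2 = 2.2698 m^2
Calculate velocity:
  v = Q / A = 3.48 / 2.2698
  v = 1.533 m/s

1.533


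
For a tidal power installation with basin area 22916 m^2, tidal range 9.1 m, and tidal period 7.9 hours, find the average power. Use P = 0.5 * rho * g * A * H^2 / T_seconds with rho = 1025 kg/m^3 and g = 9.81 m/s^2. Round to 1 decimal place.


Convert period to seconds: T = 7.9 * 3600 = 28440.0 s
H^2 = 9.1^2 = 82.81
P = 0.5 * rho * g * A * H^2 / T
P = 0.5 * 1025 * 9.81 * 22916 * 82.81 / 28440.0
P = 335470.9 W

335470.9


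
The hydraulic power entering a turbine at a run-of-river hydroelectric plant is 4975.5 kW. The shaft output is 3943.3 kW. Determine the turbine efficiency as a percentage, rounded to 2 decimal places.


Turbine efficiency = (output power / input power) * 100
eta = (3943.3 / 4975.5) * 100
eta = 79.25%

79.25


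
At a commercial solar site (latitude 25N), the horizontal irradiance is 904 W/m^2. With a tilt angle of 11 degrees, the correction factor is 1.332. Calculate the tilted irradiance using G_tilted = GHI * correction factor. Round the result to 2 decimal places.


Identify the given values:
  GHI = 904 W/m^2, tilt correction factor = 1.332
Apply the formula G_tilted = GHI * factor:
  G_tilted = 904 * 1.332
  G_tilted = 1204.13 W/m^2

1204.13


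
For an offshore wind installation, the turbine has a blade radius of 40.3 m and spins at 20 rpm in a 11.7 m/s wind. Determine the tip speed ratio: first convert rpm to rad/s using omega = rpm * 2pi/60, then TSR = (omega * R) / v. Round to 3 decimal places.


Convert rotational speed to rad/s:
  omega = 20 * 2 * pi / 60 = 2.0944 rad/s
Compute tip speed:
  v_tip = omega * R = 2.0944 * 40.3 = 84.404 m/s
Tip speed ratio:
  TSR = v_tip / v_wind = 84.404 / 11.7 = 7.214

7.214


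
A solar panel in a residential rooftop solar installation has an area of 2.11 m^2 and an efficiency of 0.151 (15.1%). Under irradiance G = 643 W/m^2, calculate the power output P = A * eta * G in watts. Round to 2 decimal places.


Use the solar power formula P = A * eta * G.
Given: A = 2.11 m^2, eta = 0.151, G = 643 W/m^2
P = 2.11 * 0.151 * 643
P = 204.87 W

204.87


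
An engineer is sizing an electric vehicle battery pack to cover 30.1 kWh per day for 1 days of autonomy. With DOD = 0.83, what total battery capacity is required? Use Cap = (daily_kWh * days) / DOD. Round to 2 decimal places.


Total energy needed = daily * days = 30.1 * 1 = 30.1 kWh
Account for depth of discharge:
  Cap = total_energy / DOD = 30.1 / 0.83
  Cap = 36.27 kWh

36.27


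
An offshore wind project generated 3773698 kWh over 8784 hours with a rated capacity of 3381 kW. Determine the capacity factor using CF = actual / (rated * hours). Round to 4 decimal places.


Capacity factor = actual output / maximum possible output
Maximum possible = rated * hours = 3381 * 8784 = 29698704 kWh
CF = 3773698 / 29698704
CF = 0.1271

0.1271


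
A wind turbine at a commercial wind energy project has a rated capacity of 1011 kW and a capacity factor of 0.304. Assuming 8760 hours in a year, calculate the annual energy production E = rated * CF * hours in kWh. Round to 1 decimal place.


Annual energy = rated_kW * capacity_factor * hours_per_year
Given: P_rated = 1011 kW, CF = 0.304, hours = 8760
E = 1011 * 0.304 * 8760
E = 2692333.4 kWh

2692333.4


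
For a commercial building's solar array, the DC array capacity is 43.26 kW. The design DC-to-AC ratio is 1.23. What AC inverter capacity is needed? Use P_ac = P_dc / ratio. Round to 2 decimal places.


The inverter AC capacity is determined by the DC/AC ratio.
Given: P_dc = 43.26 kW, DC/AC ratio = 1.23
P_ac = P_dc / ratio = 43.26 / 1.23
P_ac = 35.17 kW

35.17


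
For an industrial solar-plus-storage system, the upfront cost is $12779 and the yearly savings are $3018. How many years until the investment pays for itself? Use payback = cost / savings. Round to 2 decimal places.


Simple payback period = initial cost / annual savings
Payback = 12779 / 3018
Payback = 4.23 years

4.23


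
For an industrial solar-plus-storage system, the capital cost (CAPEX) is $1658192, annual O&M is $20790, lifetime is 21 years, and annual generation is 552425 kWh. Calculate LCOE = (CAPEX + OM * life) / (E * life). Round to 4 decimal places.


Total cost = CAPEX + OM * lifetime = 1658192 + 20790 * 21 = 1658192 + 436590 = 2094782
Total generation = annual * lifetime = 552425 * 21 = 11600925 kWh
LCOE = 2094782 / 11600925
LCOE = 0.1806 $/kWh

0.1806


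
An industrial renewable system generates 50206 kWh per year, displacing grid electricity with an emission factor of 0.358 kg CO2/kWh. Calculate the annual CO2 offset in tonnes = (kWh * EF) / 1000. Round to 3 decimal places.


CO2 offset in kg = generation * emission_factor
CO2 offset = 50206 * 0.358 = 17973.75 kg
Convert to tonnes:
  CO2 offset = 17973.75 / 1000 = 17.974 tonnes

17.974


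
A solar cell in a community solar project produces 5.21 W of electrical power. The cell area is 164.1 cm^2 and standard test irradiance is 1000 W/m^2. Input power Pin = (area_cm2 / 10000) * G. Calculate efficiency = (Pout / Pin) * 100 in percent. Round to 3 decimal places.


First compute the input power:
  Pin = area_cm2 / 10000 * G = 164.1 / 10000 * 1000 = 16.41 W
Then compute efficiency:
  Efficiency = (Pout / Pin) * 100 = (5.21 / 16.41) * 100
  Efficiency = 31.749%

31.749


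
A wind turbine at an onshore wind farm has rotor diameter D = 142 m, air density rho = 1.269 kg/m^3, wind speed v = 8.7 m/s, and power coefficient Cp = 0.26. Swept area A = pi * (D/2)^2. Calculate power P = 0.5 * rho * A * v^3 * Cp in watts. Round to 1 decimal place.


Step 1 -- Compute swept area:
  A = pi * (D/2)^2 = pi * (142/2)^2 = 15836.77 m^2
Step 2 -- Apply wind power equation:
  P = 0.5 * rho * A * v^3 * Cp
  v^3 = 8.7^3 = 658.503
  P = 0.5 * 1.269 * 15836.77 * 658.503 * 0.26
  P = 1720399.5 W

1720399.5


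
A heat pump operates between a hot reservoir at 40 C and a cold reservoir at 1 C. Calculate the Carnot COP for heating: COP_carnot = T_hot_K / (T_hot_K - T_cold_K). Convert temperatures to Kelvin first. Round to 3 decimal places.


Convert to Kelvin:
  T_hot = 40 + 273.15 = 313.15 K
  T_cold = 1 + 273.15 = 274.15 K
Apply Carnot COP formula:
  COP = T_hot_K / (T_hot_K - T_cold_K) = 313.15 / 39.0
  COP = 8.029

8.029


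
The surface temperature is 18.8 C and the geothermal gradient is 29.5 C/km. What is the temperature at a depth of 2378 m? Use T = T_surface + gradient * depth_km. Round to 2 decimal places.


Convert depth to km: 2378 / 1000 = 2.378 km
Temperature increase = gradient * depth_km = 29.5 * 2.378 = 70.15 C
Temperature at depth = T_surface + delta_T = 18.8 + 70.15
T = 88.95 C

88.95


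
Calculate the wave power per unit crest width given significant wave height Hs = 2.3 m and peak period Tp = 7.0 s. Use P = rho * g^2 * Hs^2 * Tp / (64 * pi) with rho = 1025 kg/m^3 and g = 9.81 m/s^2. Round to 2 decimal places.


Apply wave power formula:
  g^2 = 9.81^2 = 96.2361
  Hs^2 = 2.3^2 = 5.29
  Numerator = rho * g^2 * Hs^2 * Tp = 1025 * 96.2361 * 5.29 * 7.0 = 3652713.35
  Denominator = 64 * pi = 201.0619
  P = 3652713.35 / 201.0619 = 18167.11 W/m

18167.11


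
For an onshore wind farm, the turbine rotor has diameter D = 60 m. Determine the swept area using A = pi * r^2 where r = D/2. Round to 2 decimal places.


Compute the rotor radius:
  r = D / 2 = 60 / 2 = 30.0 m
Calculate swept area:
  A = pi * r^2 = pi * 30.0^2
  A = 2827.43 m^2

2827.43


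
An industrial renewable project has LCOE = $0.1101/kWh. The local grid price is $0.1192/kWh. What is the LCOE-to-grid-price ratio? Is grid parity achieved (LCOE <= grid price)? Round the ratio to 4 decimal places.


Compare LCOE to grid price:
  LCOE = $0.1101/kWh, Grid price = $0.1192/kWh
  Ratio = LCOE / grid_price = 0.1101 / 0.1192 = 0.9237
  Grid parity achieved (ratio <= 1)? yes

0.9237


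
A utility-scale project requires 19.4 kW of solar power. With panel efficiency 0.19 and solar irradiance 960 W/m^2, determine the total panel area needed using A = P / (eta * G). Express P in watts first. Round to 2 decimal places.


Convert target power to watts: P = 19.4 * 1000 = 19400.0 W
Compute denominator: eta * G = 0.19 * 960 = 182.4
Required area A = P / (eta * G) = 19400.0 / 182.4
A = 106.36 m^2

106.36


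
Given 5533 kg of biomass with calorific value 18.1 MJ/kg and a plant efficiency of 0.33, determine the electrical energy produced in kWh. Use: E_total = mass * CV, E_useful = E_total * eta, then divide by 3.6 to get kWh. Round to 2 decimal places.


Total energy = mass * CV = 5533 * 18.1 = 100147.3 MJ
Useful energy = total * eta = 100147.3 * 0.33 = 33048.61 MJ
Convert to kWh: 33048.61 / 3.6
Useful energy = 9180.17 kWh

9180.17


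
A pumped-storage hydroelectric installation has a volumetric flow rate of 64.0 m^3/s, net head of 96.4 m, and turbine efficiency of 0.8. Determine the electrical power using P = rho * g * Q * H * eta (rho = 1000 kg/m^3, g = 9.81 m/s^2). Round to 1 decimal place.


Apply the hydropower formula P = rho * g * Q * H * eta
rho * g = 1000 * 9.81 = 9810.0
P = 9810.0 * 64.0 * 96.4 * 0.8
P = 48419020.8 W

48419020.8


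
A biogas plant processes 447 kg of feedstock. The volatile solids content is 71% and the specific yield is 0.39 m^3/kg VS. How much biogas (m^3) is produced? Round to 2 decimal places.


Compute volatile solids:
  VS = mass * VS_fraction = 447 * 0.71 = 317.37 kg
Calculate biogas volume:
  Biogas = VS * specific_yield = 317.37 * 0.39
  Biogas = 123.77 m^3

123.77
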